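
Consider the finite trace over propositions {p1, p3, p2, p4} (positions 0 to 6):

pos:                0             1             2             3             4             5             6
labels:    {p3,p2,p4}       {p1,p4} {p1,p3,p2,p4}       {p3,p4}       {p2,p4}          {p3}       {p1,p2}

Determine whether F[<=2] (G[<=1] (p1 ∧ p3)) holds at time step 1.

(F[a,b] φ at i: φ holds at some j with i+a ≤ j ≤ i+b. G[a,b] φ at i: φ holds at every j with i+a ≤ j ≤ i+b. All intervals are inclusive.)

No

Check G[<=1] (p1 ∧ p3) at each j in [1,3]:
  j=1: fails at 1
  j=2: fails at 3
  j=3: fails at 3
No position in the window satisfies it → formula fails.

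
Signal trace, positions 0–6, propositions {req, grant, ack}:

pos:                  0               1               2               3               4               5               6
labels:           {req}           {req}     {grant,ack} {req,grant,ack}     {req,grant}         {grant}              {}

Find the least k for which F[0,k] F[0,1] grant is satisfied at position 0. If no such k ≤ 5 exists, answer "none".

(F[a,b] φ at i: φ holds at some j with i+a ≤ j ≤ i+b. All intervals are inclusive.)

Scan j = 0,1,… for F[0,1] grant:
  j=0: fails
  j=1: holds
First hit at j=1, so smallest k = 1-0 = 1.

1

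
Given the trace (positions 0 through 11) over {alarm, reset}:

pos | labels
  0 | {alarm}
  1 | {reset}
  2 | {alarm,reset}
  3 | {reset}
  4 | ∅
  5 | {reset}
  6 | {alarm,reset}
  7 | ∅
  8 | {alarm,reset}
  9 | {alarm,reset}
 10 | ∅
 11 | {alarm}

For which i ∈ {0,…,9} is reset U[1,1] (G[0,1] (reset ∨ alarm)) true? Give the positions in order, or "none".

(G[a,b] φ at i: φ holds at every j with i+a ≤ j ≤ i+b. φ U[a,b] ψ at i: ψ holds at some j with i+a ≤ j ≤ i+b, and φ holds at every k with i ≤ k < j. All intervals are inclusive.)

Evaluate at each i in [0,9]:
  i=0: ✗ (lhs fails at k=0 before rhs at j=1)
  i=1: ✓ (rhs at j=2; lhs holds on [1,1])
  i=2: ✗ (no rhs in [3,3])
  i=3: ✗ (no rhs in [4,4])
  i=4: ✗ (lhs fails at k=4 before rhs at j=5)
  i=5: ✗ (no rhs in [6,6])
  i=6: ✗ (no rhs in [7,7])
  i=7: ✗ (lhs fails at k=7 before rhs at j=8)
  i=8: ✗ (no rhs in [9,9])
  i=9: ✗ (no rhs in [10,10])

1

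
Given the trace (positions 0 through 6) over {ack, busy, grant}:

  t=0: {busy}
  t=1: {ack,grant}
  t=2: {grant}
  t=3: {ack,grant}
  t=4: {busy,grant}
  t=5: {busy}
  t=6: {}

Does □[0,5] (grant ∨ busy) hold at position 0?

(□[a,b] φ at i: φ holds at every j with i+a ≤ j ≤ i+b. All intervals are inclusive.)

Check (grant ∨ busy) at every j in [0,5]:
  j=0: true
  j=1: true
  j=2: true
  j=3: true
  j=4: true
  j=5: true
All positions satisfy it → formula holds.

True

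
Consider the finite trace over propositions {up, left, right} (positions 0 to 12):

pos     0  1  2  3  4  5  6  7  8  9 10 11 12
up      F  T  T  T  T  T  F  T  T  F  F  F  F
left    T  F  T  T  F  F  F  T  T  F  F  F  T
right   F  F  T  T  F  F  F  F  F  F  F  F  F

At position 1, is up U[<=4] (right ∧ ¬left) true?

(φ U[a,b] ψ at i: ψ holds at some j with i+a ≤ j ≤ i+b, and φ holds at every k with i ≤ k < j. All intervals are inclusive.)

False

Need some j in [1,5] with (right ∧ ¬left), and up at every k in [1,j-1].
  j=1: (right ∧ ¬left) false.
  j=2: (right ∧ ¬left) false.
  j=3: (right ∧ ¬left) false.
  j=4: (right ∧ ¬left) false.
  j=5: (right ∧ ¬left) false.
No j in the window works → until fails.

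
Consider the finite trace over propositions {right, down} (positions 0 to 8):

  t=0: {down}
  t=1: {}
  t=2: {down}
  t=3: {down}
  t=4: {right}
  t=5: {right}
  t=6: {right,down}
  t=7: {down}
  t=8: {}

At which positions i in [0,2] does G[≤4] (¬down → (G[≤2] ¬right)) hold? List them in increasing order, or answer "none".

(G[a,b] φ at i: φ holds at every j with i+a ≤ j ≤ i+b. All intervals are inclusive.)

Evaluate at each i in [0,2]:
  i=0: ✗ (fails at j=4)
  i=1: ✗ (fails at j=4)
  i=2: ✗ (fails at j=4)

none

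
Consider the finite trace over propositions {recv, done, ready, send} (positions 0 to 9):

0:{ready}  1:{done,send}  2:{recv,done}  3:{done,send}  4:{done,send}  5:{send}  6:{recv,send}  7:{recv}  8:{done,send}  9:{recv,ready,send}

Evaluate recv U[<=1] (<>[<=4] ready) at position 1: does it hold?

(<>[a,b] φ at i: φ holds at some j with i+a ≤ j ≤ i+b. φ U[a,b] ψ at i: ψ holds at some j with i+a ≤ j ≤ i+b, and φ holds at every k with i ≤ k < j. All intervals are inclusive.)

Does not hold

Need some j in [1,2] with <>[<=4] ready, and recv at every k in [1,j-1].
  j=1: <>[<=4] ready — fails (none in [1,5]).
  j=2: <>[<=4] ready — fails (none in [2,6]).
No j in the window works → until fails.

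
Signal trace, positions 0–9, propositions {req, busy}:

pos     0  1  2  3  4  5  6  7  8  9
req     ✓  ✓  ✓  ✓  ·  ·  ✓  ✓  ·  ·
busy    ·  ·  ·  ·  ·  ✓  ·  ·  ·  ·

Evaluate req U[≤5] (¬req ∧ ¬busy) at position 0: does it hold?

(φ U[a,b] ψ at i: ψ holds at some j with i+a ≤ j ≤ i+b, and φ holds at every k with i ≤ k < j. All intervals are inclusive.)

Holds

Need some j in [0,5] with (¬req ∧ ¬busy), and req at every k in [0,j-1].
  j=0: (¬req ∧ ¬busy) false.
  j=1: (¬req ∧ ¬busy) false.
  j=2: (¬req ∧ ¬busy) false.
  j=3: (¬req ∧ ¬busy) false.
  j=4: (¬req ∧ ¬busy) holds; req holds at every k in [0,3] → satisfied.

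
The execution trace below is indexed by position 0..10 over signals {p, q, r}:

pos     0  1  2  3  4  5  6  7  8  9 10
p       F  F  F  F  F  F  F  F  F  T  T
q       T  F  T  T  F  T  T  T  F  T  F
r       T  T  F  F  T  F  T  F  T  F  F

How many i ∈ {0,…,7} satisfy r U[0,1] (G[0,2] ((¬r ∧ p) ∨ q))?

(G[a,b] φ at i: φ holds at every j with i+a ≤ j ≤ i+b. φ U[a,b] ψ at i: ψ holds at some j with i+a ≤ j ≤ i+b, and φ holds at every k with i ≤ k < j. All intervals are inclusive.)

2

Evaluate at each i in [0,7]:
  i=0: ✗ (no rhs in [0,1])
  i=1: ✗ (no rhs in [1,2])
  i=2: ✗ (no rhs in [2,3])
  i=3: ✗ (no rhs in [3,4])
  i=4: ✓ (rhs at j=5; lhs holds on [4,4])
  i=5: ✓ (rhs at j=5)
  i=6: ✗ (no rhs in [6,7])
  i=7: ✗ (no rhs in [7,8])
Positions where it holds: {4, 5} → 2.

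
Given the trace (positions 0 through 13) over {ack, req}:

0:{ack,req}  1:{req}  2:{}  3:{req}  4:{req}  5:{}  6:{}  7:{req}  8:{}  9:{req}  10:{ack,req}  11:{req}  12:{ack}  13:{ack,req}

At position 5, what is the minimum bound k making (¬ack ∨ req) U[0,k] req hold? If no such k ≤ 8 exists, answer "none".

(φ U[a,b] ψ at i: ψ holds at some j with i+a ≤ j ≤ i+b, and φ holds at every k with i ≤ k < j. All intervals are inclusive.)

Need earliest j ≥ 5 with req, and (¬ack ∨ req) at every k in [5,j-1].
  j=5: rhs fails.
  j=6: rhs fails.
  j=7: rhs holds; lhs holds on [5,6]. k = 2.

2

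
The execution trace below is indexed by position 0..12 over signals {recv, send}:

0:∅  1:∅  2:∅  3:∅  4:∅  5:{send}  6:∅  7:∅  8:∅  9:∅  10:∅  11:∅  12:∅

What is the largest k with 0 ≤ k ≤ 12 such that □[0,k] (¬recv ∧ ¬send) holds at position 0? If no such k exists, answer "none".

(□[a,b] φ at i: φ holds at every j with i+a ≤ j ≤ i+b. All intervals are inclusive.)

4

(¬recv ∧ ¬send) must hold from j=0 onward; find where it first fails.
  j=0: holds
  j=1: holds
  j=2: holds
  j=3: holds
  j=4: holds
  j=5: fails
Holds on [0,4], so largest k = 4.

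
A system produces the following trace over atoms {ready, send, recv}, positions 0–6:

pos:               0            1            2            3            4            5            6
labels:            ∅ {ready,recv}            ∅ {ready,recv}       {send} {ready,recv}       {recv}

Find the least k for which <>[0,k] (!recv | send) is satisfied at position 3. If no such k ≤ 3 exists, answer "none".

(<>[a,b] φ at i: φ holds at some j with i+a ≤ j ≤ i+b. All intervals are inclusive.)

1

Scan j = 3,4,… for (!recv | send):
  j=3: fails
  j=4: holds
First hit at j=4, so smallest k = 4-3 = 1.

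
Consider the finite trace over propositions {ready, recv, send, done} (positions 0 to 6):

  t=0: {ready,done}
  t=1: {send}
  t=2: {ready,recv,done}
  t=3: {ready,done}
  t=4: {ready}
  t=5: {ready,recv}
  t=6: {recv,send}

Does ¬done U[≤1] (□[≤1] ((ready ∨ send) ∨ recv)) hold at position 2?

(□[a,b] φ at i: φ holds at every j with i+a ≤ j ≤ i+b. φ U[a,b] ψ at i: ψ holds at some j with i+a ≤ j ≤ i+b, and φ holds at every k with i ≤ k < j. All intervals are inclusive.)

Need some j in [2,3] with □[≤1] ((ready ∨ send) ∨ recv), and ¬done at every k in [2,j-1].
  j=2: □[≤1] ((ready ∨ send) ∨ recv) holds; no prefix to check → satisfied.

True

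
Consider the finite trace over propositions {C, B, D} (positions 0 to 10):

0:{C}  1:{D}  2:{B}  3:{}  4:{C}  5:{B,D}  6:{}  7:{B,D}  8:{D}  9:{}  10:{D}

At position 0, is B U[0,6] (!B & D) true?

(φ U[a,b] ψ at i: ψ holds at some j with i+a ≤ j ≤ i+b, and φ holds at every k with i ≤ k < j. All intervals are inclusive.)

Does not hold

Need some j in [0,6] with (!B & D), and B at every k in [0,j-1].
  j=0: (!B & D) false.
  j=1: (!B & D) holds, but B fails at k=0 → not this j.
  j=2: (!B & D) false.
  j=3: (!B & D) false.
  j=4: (!B & D) false.
  j=5: (!B & D) false.
  j=6: (!B & D) false.
No j in the window works → until fails.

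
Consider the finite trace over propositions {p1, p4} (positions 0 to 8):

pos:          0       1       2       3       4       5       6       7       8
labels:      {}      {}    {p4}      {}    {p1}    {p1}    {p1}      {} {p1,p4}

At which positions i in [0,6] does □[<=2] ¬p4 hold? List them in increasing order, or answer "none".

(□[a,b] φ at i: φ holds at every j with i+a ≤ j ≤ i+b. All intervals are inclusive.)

3, 4, 5

Evaluate at each i in [0,6]:
  i=0: ✗ (fails at j=2)
  i=1: ✗ (fails at j=2)
  i=2: ✗ (fails at j=2)
  i=3: ✓ (all of [3,5])
  i=4: ✓ (all of [4,6])
  i=5: ✓ (all of [5,7])
  i=6: ✗ (fails at j=8)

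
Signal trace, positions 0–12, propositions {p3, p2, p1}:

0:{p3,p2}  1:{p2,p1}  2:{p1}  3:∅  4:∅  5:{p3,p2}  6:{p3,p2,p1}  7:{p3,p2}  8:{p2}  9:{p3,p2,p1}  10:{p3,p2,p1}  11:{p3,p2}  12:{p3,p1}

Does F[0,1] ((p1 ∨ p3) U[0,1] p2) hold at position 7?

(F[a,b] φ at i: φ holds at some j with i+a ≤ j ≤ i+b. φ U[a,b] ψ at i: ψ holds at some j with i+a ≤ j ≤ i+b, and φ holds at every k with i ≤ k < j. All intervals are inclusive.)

Check ((p1 ∨ p3) U[0,1] p2) at each j in [7,8]:
  j=7: holds
  j=8: holds
Found at j=7 → formula holds.

Yes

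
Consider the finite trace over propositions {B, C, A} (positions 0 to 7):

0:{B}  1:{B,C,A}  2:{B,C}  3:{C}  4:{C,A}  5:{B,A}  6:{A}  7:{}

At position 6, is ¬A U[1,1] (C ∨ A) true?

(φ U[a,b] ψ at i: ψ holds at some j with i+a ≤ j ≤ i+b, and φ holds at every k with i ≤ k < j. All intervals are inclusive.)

No

Need some j in [7,7] with (C ∨ A), and ¬A at every k in [6,j-1].
  j=7: (C ∨ A) false.
No j in the window works → until fails.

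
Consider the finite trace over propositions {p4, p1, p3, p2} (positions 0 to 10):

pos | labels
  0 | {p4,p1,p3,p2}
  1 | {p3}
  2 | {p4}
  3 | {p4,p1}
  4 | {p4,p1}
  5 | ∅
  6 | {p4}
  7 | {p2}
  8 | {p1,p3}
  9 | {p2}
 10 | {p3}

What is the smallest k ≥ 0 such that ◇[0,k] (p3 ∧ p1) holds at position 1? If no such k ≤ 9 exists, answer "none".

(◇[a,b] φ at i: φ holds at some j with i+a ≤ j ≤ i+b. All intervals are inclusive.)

Scan j = 1,2,… for (p3 ∧ p1):
  j=1: fails
  j=2: fails
  j=3: fails
  j=4: fails
  j=5: fails
  j=6: fails
  j=7: fails
  j=8: holds
First hit at j=8, so smallest k = 8-1 = 7.

7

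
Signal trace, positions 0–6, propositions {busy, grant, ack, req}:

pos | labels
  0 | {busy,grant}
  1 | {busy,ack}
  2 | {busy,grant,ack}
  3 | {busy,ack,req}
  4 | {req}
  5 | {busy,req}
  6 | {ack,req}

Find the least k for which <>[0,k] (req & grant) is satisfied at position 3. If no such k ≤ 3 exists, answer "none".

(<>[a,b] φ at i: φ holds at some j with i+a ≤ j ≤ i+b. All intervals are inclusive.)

none

Scan j = 3,4,… for (req & grant):
  j=3: fails
  j=4: fails
  j=5: fails
  j=6: fails
No j in [3,6] satisfies it → none.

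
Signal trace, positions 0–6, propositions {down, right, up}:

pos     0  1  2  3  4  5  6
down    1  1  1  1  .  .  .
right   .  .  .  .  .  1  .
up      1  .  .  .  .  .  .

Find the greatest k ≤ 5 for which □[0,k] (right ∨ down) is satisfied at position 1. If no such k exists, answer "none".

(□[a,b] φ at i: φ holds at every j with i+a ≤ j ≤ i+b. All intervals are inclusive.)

(right ∨ down) must hold from j=1 onward; find where it first fails.
  j=1: holds
  j=2: holds
  j=3: holds
  j=4: fails
Holds on [1,3], so largest k = 2.

2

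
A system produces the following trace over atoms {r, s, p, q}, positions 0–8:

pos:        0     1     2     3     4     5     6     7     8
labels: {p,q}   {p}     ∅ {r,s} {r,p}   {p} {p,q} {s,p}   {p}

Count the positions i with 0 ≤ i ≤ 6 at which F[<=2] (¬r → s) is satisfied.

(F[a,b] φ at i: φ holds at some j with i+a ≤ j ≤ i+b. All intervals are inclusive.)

6

Evaluate at each i in [0,6]:
  i=0: ✗ (none in [0,2])
  i=1: ✓ (witness j=3)
  i=2: ✓ (witness j=3)
  i=3: ✓ (witness j=3)
  i=4: ✓ (witness j=4)
  i=5: ✓ (witness j=7)
  i=6: ✓ (witness j=7)
Positions where it holds: {1, 2, 3, 4, 5, 6} → 6.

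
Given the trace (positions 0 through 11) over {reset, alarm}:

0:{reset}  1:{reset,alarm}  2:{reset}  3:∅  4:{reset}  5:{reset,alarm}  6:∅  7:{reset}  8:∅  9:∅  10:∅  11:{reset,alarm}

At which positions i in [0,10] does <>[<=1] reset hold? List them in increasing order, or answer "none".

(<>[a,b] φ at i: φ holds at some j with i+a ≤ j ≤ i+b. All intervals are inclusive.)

0, 1, 2, 3, 4, 5, 6, 7, 10

Evaluate at each i in [0,10]:
  i=0: ✓ (witness j=0)
  i=1: ✓ (witness j=1)
  i=2: ✓ (witness j=2)
  i=3: ✓ (witness j=4)
  i=4: ✓ (witness j=4)
  i=5: ✓ (witness j=5)
  i=6: ✓ (witness j=7)
  i=7: ✓ (witness j=7)
  i=8: ✗ (none in [8,9])
  i=9: ✗ (none in [9,10])
  i=10: ✓ (witness j=11)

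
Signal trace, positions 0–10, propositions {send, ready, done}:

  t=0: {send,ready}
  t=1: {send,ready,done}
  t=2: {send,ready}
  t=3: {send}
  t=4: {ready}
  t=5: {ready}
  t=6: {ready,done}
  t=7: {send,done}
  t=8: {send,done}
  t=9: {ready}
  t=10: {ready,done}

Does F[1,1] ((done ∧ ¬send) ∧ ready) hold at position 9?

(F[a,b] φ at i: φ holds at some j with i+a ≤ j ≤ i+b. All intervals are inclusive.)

Check ((done ∧ ¬send) ∧ ready) at each j in [10,10]:
  j=10: true
Found at j=10 → formula holds.

True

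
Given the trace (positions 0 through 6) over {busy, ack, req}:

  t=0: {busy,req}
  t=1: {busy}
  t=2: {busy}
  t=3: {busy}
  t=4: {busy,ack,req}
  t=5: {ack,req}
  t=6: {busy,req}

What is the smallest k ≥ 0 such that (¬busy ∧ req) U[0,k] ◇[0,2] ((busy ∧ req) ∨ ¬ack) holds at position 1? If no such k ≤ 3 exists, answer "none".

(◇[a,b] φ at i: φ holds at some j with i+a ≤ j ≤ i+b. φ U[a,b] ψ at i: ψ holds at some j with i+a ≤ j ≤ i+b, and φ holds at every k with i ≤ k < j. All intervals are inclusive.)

Need earliest j ≥ 1 with ◇[0,2] ((busy ∧ req) ∨ ¬ack), and (¬busy ∧ req) at every k in [1,j-1].
  j=1: rhs holds (empty prefix). k = 0.

0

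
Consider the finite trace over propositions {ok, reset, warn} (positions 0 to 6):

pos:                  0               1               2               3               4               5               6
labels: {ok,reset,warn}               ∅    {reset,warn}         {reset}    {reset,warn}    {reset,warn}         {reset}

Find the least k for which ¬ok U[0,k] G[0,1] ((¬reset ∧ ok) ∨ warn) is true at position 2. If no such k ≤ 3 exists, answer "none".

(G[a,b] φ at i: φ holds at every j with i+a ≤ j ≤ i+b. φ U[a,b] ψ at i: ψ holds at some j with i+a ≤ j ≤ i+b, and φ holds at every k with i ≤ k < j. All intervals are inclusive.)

2

Need earliest j ≥ 2 with G[0,1] ((¬reset ∧ ok) ∨ warn), and ¬ok at every k in [2,j-1].
  j=2: rhs fails.
  j=3: rhs fails.
  j=4: rhs holds; lhs holds on [2,3]. k = 2.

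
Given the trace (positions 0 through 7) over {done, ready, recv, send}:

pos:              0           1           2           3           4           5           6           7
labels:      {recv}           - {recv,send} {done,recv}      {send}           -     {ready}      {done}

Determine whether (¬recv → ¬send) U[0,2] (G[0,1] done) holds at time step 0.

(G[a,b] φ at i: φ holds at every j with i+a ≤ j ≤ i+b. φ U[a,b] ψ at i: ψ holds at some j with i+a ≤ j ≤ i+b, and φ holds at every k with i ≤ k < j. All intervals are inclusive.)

No

Need some j in [0,2] with G[0,1] done, and (¬recv → ¬send) at every k in [0,j-1].
  j=0: G[0,1] done — fails at 0.
  j=1: G[0,1] done — fails at 1.
  j=2: G[0,1] done — fails at 2.
No j in the window works → until fails.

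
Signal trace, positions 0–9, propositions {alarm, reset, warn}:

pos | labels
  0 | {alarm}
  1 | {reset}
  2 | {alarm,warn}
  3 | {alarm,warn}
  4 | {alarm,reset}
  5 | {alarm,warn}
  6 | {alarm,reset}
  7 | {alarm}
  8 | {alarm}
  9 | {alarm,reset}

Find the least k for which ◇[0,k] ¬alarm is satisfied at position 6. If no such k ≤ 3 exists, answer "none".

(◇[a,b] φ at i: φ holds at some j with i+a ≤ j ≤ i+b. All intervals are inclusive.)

Scan j = 6,7,… for ¬alarm:
  j=6: fails
  j=7: fails
  j=8: fails
  j=9: fails
No j in [6,9] satisfies it → none.

none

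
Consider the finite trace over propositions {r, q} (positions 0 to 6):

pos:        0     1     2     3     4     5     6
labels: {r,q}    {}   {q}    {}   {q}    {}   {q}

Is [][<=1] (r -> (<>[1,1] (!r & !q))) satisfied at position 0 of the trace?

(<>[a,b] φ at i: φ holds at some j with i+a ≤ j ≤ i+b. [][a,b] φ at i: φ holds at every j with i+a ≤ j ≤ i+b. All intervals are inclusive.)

Check (r -> (<>[1,1] (!r & !q))) at every j in [0,1]:
  j=0: antecedent true; consequent holds (witness at 1) → ✓
  j=1: antecedent false → ✓
All positions satisfy it → formula holds.

Holds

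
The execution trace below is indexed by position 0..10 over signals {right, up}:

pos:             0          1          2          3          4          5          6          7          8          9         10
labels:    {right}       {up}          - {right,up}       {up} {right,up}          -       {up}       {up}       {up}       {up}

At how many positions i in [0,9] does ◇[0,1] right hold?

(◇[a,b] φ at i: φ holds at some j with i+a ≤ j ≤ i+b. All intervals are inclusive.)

Evaluate at each i in [0,9]:
  i=0: ✓ (witness j=0)
  i=1: ✗ (none in [1,2])
  i=2: ✓ (witness j=3)
  i=3: ✓ (witness j=3)
  i=4: ✓ (witness j=5)
  i=5: ✓ (witness j=5)
  i=6: ✗ (none in [6,7])
  i=7: ✗ (none in [7,8])
  i=8: ✗ (none in [8,9])
  i=9: ✗ (none in [9,10])
Positions where it holds: {0, 2, 3, 4, 5} → 5.

5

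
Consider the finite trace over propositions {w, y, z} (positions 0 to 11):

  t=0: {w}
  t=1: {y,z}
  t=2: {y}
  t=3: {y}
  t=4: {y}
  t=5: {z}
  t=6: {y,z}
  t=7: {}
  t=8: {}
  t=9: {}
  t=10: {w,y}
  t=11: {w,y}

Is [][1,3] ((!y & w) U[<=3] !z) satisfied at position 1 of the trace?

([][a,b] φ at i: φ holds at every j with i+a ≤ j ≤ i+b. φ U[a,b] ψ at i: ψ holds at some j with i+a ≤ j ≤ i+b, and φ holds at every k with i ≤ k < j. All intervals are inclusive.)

Check ((!y & w) U[<=3] !z) at every j in [2,4]:
  j=2: holds
  j=3: holds
  j=4: holds
All positions satisfy it → formula holds.

Holds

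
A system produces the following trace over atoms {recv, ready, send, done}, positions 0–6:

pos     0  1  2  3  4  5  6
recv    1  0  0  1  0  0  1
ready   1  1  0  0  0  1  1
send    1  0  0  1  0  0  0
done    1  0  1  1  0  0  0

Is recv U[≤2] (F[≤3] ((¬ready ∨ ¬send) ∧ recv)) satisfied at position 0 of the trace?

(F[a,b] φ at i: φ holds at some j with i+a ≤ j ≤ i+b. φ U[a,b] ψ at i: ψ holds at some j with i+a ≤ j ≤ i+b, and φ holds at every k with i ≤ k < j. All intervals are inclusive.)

Holds

Need some j in [0,2] with F[≤3] ((¬ready ∨ ¬send) ∧ recv), and recv at every k in [0,j-1].
  j=0: F[≤3] ((¬ready ∨ ¬send) ∧ recv) holds; no prefix to check → satisfied.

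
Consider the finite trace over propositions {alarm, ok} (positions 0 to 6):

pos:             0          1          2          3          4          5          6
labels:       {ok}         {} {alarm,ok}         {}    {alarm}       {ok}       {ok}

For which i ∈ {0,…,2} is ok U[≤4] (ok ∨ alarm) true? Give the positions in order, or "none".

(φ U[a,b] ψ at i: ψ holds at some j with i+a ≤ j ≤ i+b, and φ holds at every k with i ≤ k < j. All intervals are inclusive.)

Evaluate at each i in [0,2]:
  i=0: ✓ (rhs at j=0)
  i=1: ✗ (lhs fails at k=1 before rhs at j=2)
  i=2: ✓ (rhs at j=2)

0, 2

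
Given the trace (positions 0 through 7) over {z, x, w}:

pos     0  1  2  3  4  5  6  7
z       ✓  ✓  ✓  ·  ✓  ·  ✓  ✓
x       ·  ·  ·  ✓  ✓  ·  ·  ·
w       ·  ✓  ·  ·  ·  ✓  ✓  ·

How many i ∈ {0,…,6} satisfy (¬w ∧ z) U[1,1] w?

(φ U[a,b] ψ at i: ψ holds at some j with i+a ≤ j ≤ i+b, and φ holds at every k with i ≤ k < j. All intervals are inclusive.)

Evaluate at each i in [0,6]:
  i=0: ✓ (rhs at j=1; lhs holds on [0,0])
  i=1: ✗ (no rhs in [2,2])
  i=2: ✗ (no rhs in [3,3])
  i=3: ✗ (no rhs in [4,4])
  i=4: ✓ (rhs at j=5; lhs holds on [4,4])
  i=5: ✗ (lhs fails at k=5 before rhs at j=6)
  i=6: ✗ (no rhs in [7,7])
Positions where it holds: {0, 4} → 2.

2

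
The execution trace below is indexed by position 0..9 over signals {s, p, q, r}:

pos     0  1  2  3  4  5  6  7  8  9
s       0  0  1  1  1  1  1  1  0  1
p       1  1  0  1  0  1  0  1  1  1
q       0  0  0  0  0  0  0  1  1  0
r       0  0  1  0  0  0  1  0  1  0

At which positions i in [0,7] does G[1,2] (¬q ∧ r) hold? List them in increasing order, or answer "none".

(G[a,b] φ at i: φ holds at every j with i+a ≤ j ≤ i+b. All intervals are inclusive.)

Evaluate at each i in [0,7]:
  i=0: ✗ (fails at j=1)
  i=1: ✗ (fails at j=3)
  i=2: ✗ (fails at j=3)
  i=3: ✗ (fails at j=4)
  i=4: ✗ (fails at j=5)
  i=5: ✗ (fails at j=7)
  i=6: ✗ (fails at j=7)
  i=7: ✗ (fails at j=8)

none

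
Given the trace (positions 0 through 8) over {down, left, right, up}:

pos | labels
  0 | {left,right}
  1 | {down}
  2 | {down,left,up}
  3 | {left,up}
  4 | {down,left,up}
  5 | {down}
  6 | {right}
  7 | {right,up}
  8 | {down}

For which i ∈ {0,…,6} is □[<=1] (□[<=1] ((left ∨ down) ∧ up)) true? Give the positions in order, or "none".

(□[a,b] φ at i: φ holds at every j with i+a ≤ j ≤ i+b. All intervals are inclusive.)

2

Evaluate at each i in [0,6]:
  i=0: ✗ (fails at j=0)
  i=1: ✗ (fails at j=1)
  i=2: ✓ (all of [2,3])
  i=3: ✗ (fails at j=4)
  i=4: ✗ (fails at j=4)
  i=5: ✗ (fails at j=5)
  i=6: ✗ (fails at j=6)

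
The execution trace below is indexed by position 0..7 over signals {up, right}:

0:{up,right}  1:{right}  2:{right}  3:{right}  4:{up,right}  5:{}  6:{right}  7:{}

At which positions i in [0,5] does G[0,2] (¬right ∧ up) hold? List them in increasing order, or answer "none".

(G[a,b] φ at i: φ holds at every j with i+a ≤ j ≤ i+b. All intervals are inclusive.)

Evaluate at each i in [0,5]:
  i=0: ✗ (fails at j=0)
  i=1: ✗ (fails at j=1)
  i=2: ✗ (fails at j=2)
  i=3: ✗ (fails at j=3)
  i=4: ✗ (fails at j=4)
  i=5: ✗ (fails at j=5)

none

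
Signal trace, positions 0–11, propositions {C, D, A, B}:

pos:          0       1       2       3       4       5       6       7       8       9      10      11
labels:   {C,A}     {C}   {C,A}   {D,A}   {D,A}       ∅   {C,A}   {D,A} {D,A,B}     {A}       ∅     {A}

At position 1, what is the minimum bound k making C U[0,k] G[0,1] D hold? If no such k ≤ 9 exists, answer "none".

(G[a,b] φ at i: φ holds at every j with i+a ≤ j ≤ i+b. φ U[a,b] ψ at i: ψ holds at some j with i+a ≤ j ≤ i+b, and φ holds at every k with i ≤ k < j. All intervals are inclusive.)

2

Need earliest j ≥ 1 with G[0,1] D, and C at every k in [1,j-1].
  j=1: rhs fails.
  j=2: rhs fails.
  j=3: rhs holds; lhs holds on [1,2]. k = 2.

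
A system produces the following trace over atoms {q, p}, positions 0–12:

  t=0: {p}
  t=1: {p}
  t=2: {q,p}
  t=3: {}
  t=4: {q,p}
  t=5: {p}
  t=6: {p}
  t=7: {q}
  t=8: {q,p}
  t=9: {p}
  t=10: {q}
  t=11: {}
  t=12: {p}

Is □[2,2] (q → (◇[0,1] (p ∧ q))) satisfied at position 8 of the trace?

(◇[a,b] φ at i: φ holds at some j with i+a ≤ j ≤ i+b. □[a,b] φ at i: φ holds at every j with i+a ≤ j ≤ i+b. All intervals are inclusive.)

Check (q → (◇[0,1] (p ∧ q))) at every j in [10,10]:
  j=10: antecedent true; consequent fails (none in [10,11]) → ✗
Fails at j=10 → formula fails.

No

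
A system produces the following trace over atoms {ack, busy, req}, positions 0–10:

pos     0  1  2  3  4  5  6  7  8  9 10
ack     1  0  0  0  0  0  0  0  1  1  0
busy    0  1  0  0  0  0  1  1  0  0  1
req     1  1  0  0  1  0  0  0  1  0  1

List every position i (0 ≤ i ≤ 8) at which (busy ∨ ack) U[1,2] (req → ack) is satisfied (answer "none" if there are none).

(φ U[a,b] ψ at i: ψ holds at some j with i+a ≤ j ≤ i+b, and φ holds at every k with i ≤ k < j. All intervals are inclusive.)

Evaluate at each i in [0,8]:
  i=0: ✓ (rhs at j=2; lhs holds on [0,1])
  i=1: ✓ (rhs at j=2; lhs holds on [1,1])
  i=2: ✗ (lhs fails at k=2 before rhs at j=3)
  i=3: ✗ (lhs fails at k=3 before rhs at j=5)
  i=4: ✗ (lhs fails at k=4 before rhs at j=5)
  i=5: ✗ (lhs fails at k=5 before rhs at j=6)
  i=6: ✓ (rhs at j=7; lhs holds on [6,6])
  i=7: ✓ (rhs at j=8; lhs holds on [7,7])
  i=8: ✓ (rhs at j=9; lhs holds on [8,8])

0, 1, 6, 7, 8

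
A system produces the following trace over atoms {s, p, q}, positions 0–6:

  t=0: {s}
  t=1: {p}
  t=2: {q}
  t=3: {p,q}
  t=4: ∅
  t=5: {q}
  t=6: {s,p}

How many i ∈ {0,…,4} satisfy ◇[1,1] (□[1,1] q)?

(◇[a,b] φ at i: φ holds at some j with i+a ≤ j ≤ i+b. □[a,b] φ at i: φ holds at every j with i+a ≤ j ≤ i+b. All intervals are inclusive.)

Evaluate at each i in [0,4]:
  i=0: ✓ (witness j=1)
  i=1: ✓ (witness j=2)
  i=2: ✗ (none in [3,3])
  i=3: ✓ (witness j=4)
  i=4: ✗ (none in [5,5])
Positions where it holds: {0, 1, 3} → 3.

3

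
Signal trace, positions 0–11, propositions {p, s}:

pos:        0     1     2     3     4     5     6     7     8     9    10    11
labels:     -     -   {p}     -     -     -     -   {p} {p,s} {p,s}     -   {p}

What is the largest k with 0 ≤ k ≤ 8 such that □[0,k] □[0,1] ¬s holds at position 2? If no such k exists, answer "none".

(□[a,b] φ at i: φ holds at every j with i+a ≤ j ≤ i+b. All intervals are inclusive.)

□[0,1] ¬s must hold from j=2 onward; find where it first fails.
  j=2: holds
  j=3: holds
  j=4: holds
  j=5: holds
  j=6: holds
  j=7: fails
Holds on [2,6], so largest k = 4.

4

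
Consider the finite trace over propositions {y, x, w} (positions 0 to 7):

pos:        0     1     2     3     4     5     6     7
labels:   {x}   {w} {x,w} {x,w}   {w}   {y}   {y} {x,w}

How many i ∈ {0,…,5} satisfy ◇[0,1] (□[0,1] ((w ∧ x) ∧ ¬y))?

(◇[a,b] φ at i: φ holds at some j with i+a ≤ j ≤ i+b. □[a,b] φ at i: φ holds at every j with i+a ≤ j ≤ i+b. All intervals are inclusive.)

2

Evaluate at each i in [0,5]:
  i=0: ✗ (none in [0,1])
  i=1: ✓ (witness j=2)
  i=2: ✓ (witness j=2)
  i=3: ✗ (none in [3,4])
  i=4: ✗ (none in [4,5])
  i=5: ✗ (none in [5,6])
Positions where it holds: {1, 2} → 2.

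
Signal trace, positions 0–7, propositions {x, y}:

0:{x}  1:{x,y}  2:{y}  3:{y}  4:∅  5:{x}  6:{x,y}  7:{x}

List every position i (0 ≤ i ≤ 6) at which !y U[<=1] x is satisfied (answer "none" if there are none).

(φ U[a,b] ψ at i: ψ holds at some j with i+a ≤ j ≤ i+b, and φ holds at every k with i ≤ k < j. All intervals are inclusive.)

0, 1, 4, 5, 6

Evaluate at each i in [0,6]:
  i=0: ✓ (rhs at j=0)
  i=1: ✓ (rhs at j=1)
  i=2: ✗ (no rhs in [2,3])
  i=3: ✗ (no rhs in [3,4])
  i=4: ✓ (rhs at j=5; lhs holds on [4,4])
  i=5: ✓ (rhs at j=5)
  i=6: ✓ (rhs at j=6)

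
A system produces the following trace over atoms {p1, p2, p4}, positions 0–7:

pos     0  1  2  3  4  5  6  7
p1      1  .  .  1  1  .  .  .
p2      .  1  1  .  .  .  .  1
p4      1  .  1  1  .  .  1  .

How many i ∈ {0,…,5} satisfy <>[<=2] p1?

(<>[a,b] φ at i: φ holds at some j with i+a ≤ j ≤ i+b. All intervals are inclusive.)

Evaluate at each i in [0,5]:
  i=0: ✓ (witness j=0)
  i=1: ✓ (witness j=3)
  i=2: ✓ (witness j=3)
  i=3: ✓ (witness j=3)
  i=4: ✓ (witness j=4)
  i=5: ✗ (none in [5,7])
Positions where it holds: {0, 1, 2, 3, 4} → 5.

5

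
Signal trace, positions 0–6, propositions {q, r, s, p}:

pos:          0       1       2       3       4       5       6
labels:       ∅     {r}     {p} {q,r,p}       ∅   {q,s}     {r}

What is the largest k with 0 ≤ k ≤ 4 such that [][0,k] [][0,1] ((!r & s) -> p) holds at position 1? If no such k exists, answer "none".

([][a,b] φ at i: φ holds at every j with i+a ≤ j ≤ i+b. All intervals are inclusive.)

[][0,1] ((!r & s) -> p) must hold from j=1 onward; find where it first fails.
  j=1: holds
  j=2: holds
  j=3: holds
  j=4: fails
Holds on [1,3], so largest k = 2.

2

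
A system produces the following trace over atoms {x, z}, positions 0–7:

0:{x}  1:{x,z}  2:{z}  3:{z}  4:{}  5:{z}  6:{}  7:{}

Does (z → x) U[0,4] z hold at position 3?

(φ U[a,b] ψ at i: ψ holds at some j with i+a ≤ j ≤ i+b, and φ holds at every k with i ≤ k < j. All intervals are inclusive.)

True

Need some j in [3,7] with z, and (z → x) at every k in [3,j-1].
  j=3: z holds; no prefix to check → satisfied.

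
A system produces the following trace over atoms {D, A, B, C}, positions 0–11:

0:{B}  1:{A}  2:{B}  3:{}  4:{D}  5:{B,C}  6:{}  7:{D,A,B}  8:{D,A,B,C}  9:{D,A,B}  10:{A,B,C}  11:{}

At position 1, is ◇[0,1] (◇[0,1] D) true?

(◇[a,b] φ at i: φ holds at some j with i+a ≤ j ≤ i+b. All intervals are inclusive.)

No

Check ◇[0,1] D at each j in [1,2]:
  j=1: fails (none in [1,2])
  j=2: fails (none in [2,3])
No position in the window satisfies it → formula fails.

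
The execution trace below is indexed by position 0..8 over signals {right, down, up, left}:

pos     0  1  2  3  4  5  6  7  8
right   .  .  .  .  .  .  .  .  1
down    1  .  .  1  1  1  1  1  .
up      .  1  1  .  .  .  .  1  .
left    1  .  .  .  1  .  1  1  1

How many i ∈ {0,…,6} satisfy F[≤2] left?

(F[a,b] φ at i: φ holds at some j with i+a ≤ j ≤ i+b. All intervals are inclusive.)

6

Evaluate at each i in [0,6]:
  i=0: ✓ (witness j=0)
  i=1: ✗ (none in [1,3])
  i=2: ✓ (witness j=4)
  i=3: ✓ (witness j=4)
  i=4: ✓ (witness j=4)
  i=5: ✓ (witness j=6)
  i=6: ✓ (witness j=6)
Positions where it holds: {0, 2, 3, 4, 5, 6} → 6.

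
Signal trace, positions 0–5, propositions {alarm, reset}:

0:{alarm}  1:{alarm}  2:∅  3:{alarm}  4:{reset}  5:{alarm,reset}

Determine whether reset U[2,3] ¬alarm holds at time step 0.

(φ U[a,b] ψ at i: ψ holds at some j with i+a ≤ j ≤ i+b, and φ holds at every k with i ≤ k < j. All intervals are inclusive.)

No

Need some j in [2,3] with ¬alarm, and reset at every k in [0,j-1].
  j=2: ¬alarm holds, but reset fails at k=0 → not this j.
  j=3: ¬alarm false.
No j in the window works → until fails.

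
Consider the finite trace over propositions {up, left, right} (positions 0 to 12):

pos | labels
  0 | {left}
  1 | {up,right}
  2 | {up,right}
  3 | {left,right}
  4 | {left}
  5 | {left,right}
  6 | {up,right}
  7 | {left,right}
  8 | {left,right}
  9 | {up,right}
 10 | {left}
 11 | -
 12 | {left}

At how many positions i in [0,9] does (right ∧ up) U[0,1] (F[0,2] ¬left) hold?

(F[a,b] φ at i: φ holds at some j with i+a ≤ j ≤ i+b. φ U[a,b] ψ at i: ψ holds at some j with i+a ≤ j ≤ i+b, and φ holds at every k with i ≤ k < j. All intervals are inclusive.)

Evaluate at each i in [0,9]:
  i=0: ✓ (rhs at j=0)
  i=1: ✓ (rhs at j=1)
  i=2: ✓ (rhs at j=2)
  i=3: ✗ (lhs fails at k=3 before rhs at j=4)
  i=4: ✓ (rhs at j=4)
  i=5: ✓ (rhs at j=5)
  i=6: ✓ (rhs at j=6)
  i=7: ✓ (rhs at j=7)
  i=8: ✓ (rhs at j=8)
  i=9: ✓ (rhs at j=9)
Positions where it holds: {0, 1, 2, 4, 5, 6, 7, 8, 9} → 9.

9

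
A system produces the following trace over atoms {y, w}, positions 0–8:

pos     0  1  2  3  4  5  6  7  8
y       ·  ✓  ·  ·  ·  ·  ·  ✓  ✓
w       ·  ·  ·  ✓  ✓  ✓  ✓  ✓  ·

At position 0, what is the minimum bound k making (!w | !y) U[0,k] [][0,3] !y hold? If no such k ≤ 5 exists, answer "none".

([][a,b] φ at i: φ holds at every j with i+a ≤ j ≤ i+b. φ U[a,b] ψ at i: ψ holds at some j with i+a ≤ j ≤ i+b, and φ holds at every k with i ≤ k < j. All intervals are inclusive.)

2

Need earliest j ≥ 0 with [][0,3] !y, and (!w | !y) at every k in [0,j-1].
  j=0: rhs fails.
  j=1: rhs fails.
  j=2: rhs holds; lhs holds on [0,1]. k = 2.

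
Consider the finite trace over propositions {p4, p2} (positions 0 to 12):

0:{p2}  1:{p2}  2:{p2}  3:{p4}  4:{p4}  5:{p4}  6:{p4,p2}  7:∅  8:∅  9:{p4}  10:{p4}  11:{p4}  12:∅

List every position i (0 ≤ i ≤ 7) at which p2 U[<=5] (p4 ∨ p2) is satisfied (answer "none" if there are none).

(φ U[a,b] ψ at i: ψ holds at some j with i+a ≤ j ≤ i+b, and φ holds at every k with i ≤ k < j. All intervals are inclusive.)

0, 1, 2, 3, 4, 5, 6

Evaluate at each i in [0,7]:
  i=0: ✓ (rhs at j=0)
  i=1: ✓ (rhs at j=1)
  i=2: ✓ (rhs at j=2)
  i=3: ✓ (rhs at j=3)
  i=4: ✓ (rhs at j=4)
  i=5: ✓ (rhs at j=5)
  i=6: ✓ (rhs at j=6)
  i=7: ✗ (lhs fails at k=7 before rhs at j=9)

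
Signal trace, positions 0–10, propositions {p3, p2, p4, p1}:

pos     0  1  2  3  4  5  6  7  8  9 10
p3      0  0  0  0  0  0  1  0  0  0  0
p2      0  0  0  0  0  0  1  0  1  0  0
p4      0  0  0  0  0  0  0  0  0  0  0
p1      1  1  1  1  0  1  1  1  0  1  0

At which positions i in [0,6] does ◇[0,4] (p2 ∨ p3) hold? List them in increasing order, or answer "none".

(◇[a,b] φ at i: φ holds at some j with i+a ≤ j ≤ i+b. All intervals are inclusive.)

2, 3, 4, 5, 6

Evaluate at each i in [0,6]:
  i=0: ✗ (none in [0,4])
  i=1: ✗ (none in [1,5])
  i=2: ✓ (witness j=6)
  i=3: ✓ (witness j=6)
  i=4: ✓ (witness j=6)
  i=5: ✓ (witness j=6)
  i=6: ✓ (witness j=6)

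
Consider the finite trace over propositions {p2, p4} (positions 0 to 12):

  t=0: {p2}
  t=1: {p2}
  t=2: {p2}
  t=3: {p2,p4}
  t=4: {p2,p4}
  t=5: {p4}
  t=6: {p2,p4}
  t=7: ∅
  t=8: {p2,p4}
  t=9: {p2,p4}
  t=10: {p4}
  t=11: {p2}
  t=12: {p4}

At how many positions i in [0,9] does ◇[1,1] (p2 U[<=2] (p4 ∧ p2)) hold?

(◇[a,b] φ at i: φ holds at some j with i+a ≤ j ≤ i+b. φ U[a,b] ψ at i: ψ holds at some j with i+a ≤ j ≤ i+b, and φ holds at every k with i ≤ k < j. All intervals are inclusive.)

7

Evaluate at each i in [0,9]:
  i=0: ✓ (witness j=1)
  i=1: ✓ (witness j=2)
  i=2: ✓ (witness j=3)
  i=3: ✓ (witness j=4)
  i=4: ✗ (none in [5,5])
  i=5: ✓ (witness j=6)
  i=6: ✗ (none in [7,7])
  i=7: ✓ (witness j=8)
  i=8: ✓ (witness j=9)
  i=9: ✗ (none in [10,10])
Positions where it holds: {0, 1, 2, 3, 5, 7, 8} → 7.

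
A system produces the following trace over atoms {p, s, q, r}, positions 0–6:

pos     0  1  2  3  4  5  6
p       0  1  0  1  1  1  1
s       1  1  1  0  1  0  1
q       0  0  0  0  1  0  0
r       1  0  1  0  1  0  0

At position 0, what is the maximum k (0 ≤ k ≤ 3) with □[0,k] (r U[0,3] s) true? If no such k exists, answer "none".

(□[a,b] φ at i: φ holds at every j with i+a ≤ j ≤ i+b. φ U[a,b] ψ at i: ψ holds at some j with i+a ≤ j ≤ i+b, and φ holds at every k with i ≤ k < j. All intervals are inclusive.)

2

(r U[0,3] s) must hold from j=0 onward; find where it first fails.
  j=0: holds
  j=1: holds
  j=2: holds
  j=3: fails
Holds on [0,2], so largest k = 2.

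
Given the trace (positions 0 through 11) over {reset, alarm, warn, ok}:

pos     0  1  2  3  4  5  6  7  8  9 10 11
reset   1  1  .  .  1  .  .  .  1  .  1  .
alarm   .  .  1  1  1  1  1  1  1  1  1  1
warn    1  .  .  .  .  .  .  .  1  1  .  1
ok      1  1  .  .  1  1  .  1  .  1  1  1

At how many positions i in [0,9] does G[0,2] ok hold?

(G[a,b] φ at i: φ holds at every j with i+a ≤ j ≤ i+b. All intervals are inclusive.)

1

Evaluate at each i in [0,9]:
  i=0: ✗ (fails at j=2)
  i=1: ✗ (fails at j=2)
  i=2: ✗ (fails at j=2)
  i=3: ✗ (fails at j=3)
  i=4: ✗ (fails at j=6)
  i=5: ✗ (fails at j=6)
  i=6: ✗ (fails at j=6)
  i=7: ✗ (fails at j=8)
  i=8: ✗ (fails at j=8)
  i=9: ✓ (all of [9,11])
Positions where it holds: {9} → 1.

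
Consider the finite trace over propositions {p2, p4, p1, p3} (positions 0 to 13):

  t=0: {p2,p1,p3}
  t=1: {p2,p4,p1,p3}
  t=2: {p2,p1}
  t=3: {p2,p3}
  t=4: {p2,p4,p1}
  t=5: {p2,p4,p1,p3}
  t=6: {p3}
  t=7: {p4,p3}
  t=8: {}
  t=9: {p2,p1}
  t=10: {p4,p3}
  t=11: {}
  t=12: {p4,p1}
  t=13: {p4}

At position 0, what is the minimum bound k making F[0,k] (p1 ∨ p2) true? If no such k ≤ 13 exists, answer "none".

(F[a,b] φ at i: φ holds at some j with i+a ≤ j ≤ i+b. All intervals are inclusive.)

0

Scan j = 0,1,… for (p1 ∨ p2):
  j=0: holds
First hit at j=0, so smallest k = 0-0 = 0.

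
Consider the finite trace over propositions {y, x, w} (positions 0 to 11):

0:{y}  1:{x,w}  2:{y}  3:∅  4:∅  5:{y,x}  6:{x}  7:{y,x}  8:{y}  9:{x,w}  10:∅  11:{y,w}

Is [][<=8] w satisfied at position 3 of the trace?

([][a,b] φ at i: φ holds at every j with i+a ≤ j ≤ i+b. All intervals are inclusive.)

Check w at every j in [3,11]:
  j=3: false
  j=4: false
  j=5: false
  j=6: false
  j=7: false
  j=8: false
  j=9: true
  j=10: false
  j=11: true
Fails at j=3 → formula fails.

False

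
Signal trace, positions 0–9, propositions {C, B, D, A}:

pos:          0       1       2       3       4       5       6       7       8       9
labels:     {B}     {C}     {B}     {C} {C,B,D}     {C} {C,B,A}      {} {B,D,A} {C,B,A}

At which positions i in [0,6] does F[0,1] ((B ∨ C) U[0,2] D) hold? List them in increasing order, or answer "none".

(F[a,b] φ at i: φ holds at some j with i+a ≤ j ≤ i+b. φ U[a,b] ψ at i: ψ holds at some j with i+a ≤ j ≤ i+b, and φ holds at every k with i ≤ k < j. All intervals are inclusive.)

1, 2, 3, 4

Evaluate at each i in [0,6]:
  i=0: ✗ (none in [0,1])
  i=1: ✓ (witness j=2)
  i=2: ✓ (witness j=2)
  i=3: ✓ (witness j=3)
  i=4: ✓ (witness j=4)
  i=5: ✗ (none in [5,6])
  i=6: ✗ (none in [6,7])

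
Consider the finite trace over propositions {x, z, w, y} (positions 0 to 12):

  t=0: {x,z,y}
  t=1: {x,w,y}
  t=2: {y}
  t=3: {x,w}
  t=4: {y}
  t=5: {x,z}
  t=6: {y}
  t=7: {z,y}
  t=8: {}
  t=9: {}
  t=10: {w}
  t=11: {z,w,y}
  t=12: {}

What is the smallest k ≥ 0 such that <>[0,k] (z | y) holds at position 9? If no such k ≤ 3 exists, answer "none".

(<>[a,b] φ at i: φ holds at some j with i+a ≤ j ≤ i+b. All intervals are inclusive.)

Scan j = 9,10,… for (z | y):
  j=9: fails
  j=10: fails
  j=11: holds
First hit at j=11, so smallest k = 11-9 = 2.

2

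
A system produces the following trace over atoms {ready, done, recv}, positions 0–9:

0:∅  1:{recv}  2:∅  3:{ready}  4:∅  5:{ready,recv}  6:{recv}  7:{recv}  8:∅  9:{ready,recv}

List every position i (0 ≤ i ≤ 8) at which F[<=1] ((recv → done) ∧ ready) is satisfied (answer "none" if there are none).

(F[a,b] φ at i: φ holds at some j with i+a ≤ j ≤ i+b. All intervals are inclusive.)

Evaluate at each i in [0,8]:
  i=0: ✗ (none in [0,1])
  i=1: ✗ (none in [1,2])
  i=2: ✓ (witness j=3)
  i=3: ✓ (witness j=3)
  i=4: ✗ (none in [4,5])
  i=5: ✗ (none in [5,6])
  i=6: ✗ (none in [6,7])
  i=7: ✗ (none in [7,8])
  i=8: ✗ (none in [8,9])

2, 3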